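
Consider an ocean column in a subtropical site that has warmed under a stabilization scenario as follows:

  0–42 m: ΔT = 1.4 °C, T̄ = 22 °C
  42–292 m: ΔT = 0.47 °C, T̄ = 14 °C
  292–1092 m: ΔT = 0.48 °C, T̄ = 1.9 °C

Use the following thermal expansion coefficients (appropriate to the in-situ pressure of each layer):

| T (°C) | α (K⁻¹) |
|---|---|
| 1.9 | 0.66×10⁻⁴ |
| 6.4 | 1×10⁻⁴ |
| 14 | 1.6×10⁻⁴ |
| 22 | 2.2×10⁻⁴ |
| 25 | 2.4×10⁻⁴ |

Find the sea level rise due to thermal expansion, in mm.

57.1 mm

Layer 1 at 22 °C → α = 2.2×10⁻⁴ K⁻¹
Layer 2 at 14 °C → α = 1.6×10⁻⁴ K⁻¹
Layer 3 at 1.9 °C → α = 0.66×10⁻⁴ K⁻¹
2.2×10⁻⁴ × 1.4 × 42 = 0.012936 m
Layer 2: 0.47 × 1.6×10⁻⁴ × 250 = 0.01880 m
292–1092 m: 800 × 0.66×10⁻⁴ × 0.48 = 0.025344 m
Δh = 0.012936 + 0.01880 + 0.025344 = 0.05708 m ≈ 57.1 mm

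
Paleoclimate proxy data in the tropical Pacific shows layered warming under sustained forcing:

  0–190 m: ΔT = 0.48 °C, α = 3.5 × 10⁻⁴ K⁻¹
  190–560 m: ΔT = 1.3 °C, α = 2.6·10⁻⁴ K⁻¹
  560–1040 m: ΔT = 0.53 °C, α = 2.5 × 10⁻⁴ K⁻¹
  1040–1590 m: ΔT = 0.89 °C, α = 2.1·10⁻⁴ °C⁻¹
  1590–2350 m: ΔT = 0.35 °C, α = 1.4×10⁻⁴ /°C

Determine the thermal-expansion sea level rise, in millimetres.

190 × 0.48 × 3.5×10⁻⁴ = 0.03192 m
370 × 2.6×10⁻⁴ × 1.3 = 0.12506 m
560–1040 m: 2.5×10⁻⁴ × 480 × 0.53 = 0.06360 m
Layer 4: 550 × 0.89 × 2.1×10⁻⁴ = 0.102795 m
Layer 5: 760 × 0.35 × 1.4×10⁻⁴ = 0.03724 m
Δh = 0.03192 + 0.12506 + 0.06360 + 0.102795 + 0.03724 = 0.360615 m

Δh ≈ 361 mm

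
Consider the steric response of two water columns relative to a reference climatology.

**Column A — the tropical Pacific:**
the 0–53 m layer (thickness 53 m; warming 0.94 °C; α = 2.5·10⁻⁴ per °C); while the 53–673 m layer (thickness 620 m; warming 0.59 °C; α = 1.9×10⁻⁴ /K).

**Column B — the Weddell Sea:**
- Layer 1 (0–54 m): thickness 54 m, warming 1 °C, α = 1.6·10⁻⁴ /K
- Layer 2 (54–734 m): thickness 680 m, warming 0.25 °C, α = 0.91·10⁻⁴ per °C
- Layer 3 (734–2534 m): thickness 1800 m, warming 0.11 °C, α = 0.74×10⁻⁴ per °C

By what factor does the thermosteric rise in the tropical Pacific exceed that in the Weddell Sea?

≈ 2.1×

A 0–53 m: 2.5×10⁻⁴ × 0.94 × 53 = 0.012455 m
A 53–673 m: 620 × 0.59 × 1.9×10⁻⁴ = 0.069502 m
A total: 0.081957 m
B 54 × 1 × 1.6×10⁻⁴ = 0.00864 m
B 54–734 m: 0.91×10⁻⁴ × 680 × 0.25 = 0.01547 m
B 734–2534 m: 1800 × 0.74×10⁻⁴ × 0.11 = 0.014652 m
B total: 0.038762 m
Ratio: 0.081957 / 0.038762 ≈ 2.114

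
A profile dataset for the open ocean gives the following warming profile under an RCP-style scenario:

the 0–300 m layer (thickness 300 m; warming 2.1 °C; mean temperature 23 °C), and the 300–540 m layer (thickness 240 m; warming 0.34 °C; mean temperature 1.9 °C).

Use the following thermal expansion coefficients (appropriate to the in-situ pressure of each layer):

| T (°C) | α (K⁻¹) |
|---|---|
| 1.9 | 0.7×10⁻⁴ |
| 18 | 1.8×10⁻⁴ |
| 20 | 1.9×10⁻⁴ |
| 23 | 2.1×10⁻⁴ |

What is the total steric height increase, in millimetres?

Layer 1 at 23 °C → α = 2.1×10⁻⁴ K⁻¹
Layer 2 at 1.9 °C → α = 0.7×10⁻⁴ K⁻¹
300 × 2.1×10⁻⁴ × 2.1 = 0.13230 m
Layer 2: 0.7×10⁻⁴ × 240 × 0.34 = 0.005712 m
Δh = 0.13230 + 0.005712 = 0.138012 m

138 mm of thermosteric rise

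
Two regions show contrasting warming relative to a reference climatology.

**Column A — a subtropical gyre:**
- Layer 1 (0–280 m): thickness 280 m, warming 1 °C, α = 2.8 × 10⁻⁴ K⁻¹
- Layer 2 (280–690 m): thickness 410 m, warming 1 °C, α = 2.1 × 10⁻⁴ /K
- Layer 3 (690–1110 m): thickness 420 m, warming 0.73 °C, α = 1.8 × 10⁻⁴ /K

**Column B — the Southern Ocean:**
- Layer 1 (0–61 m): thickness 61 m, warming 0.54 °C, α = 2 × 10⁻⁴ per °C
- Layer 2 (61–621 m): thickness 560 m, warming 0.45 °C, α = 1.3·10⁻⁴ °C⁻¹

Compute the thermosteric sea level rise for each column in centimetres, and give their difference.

Δh_A ≈ 22 cm, Δh_B ≈ 3.9 cm; difference ≈ 18 cm

A 0–280 m: 2.8×10⁻⁴ × 280 × 1 = 0.07840 m
A Layer 2: 1 × 410 × 2.1×10⁻⁴ = 0.08610 m
A Layer 3: 0.73 × 1.8×10⁻⁴ × 420 = 0.055188 m
A total: 0.219688 m
B 0–61 m: 61 × 2×10⁻⁴ × 0.54 = 0.006588 m
B 0.45 × 1.3×10⁻⁴ × 560 = 0.03276 m
B total: 0.039348 m
Difference: 0.219688 − 0.039348 = 0.18034 m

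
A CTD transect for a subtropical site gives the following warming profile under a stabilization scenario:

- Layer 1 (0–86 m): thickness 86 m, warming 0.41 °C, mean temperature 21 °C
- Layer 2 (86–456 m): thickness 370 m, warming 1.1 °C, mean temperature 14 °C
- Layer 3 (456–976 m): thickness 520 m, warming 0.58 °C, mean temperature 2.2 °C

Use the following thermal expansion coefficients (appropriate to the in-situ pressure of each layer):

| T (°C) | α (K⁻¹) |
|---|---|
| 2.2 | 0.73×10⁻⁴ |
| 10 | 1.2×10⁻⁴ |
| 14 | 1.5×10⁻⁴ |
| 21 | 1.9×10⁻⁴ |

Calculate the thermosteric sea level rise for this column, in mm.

Layer 1 at 21 °C → α = 1.9×10⁻⁴ K⁻¹
Layer 2 at 14 °C → α = 1.5×10⁻⁴ K⁻¹
Layer 3 at 2.2 °C → α = 0.73×10⁻⁴ K⁻¹
0.41 × 86 × 1.9×10⁻⁴ = 0.0066994 m
370 × 1.5×10⁻⁴ × 1.1 = 0.06105 m
Layer 3: 520 × 0.73×10⁻⁴ × 0.58 = 0.0220168 m
Δh = 0.0066994 + 0.06105 + 0.0220168 = 0.0897662 m

89.8 mm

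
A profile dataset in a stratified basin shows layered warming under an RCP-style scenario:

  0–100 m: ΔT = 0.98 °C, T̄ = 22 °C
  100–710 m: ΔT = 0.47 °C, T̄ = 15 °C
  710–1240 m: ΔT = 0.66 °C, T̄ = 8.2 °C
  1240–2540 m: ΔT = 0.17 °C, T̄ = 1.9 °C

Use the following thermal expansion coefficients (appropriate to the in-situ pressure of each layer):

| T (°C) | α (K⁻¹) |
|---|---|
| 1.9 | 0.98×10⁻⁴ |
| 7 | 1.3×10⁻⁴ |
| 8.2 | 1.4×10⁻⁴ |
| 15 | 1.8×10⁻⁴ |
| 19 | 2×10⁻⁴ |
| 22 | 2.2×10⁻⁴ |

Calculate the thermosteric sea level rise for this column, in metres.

0.144 m

Layer 1 at 22 °C → α = 2.2×10⁻⁴ K⁻¹
Layer 2 at 15 °C → α = 1.8×10⁻⁴ K⁻¹
Layer 3 at 8.2 °C → α = 1.4×10⁻⁴ K⁻¹
Layer 4 at 1.9 °C → α = 0.98×10⁻⁴ K⁻¹
0.98 × 100 × 2.2×10⁻⁴ = 0.02156 m
1.8×10⁻⁴ × 610 × 0.47 = 0.051606 m
Layer 3: 0.66 × 530 × 1.4×10⁻⁴ = 0.048972 m
Layer 4: 0.17 × 1300 × 0.98×10⁻⁴ = 0.021658 m
Δh = 0.02156 + 0.051606 + 0.048972 + 0.021658 = 0.143796 m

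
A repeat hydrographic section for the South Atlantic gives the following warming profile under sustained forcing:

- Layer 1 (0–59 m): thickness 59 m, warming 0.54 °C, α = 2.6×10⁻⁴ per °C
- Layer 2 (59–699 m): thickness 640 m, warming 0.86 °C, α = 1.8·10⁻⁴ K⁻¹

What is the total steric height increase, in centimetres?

11 cm

2.6×10⁻⁴ × 59 × 0.54 = 0.0082836 m
59–699 m: 640 × 1.8×10⁻⁴ × 0.86 = 0.099072 m
Δh = 0.0082836 + 0.099072 = 0.1073556 m ≈ 11 cm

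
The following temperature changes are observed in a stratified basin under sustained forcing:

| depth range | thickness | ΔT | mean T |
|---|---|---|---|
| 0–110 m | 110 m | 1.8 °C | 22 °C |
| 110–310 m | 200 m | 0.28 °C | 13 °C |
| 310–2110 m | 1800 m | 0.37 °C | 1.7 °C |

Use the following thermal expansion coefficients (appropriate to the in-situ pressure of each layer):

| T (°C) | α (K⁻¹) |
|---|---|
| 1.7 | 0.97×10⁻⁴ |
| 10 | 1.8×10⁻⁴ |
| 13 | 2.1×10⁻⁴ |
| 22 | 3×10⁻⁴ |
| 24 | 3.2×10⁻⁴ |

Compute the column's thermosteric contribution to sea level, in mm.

Layer 1 at 22 °C → α = 3×10⁻⁴ K⁻¹
Layer 2 at 13 °C → α = 2.1×10⁻⁴ K⁻¹
Layer 3 at 1.7 °C → α = 0.97×10⁻⁴ K⁻¹
0–110 m: 110 × 1.8 × 3×10⁻⁴ = 0.05940 m
Layer 2: 2.1×10⁻⁴ × 200 × 0.28 = 0.01176 m
Layer 3: 0.97×10⁻⁴ × 1800 × 0.37 = 0.064602 m
Δh = 0.05940 + 0.01176 + 0.064602 = 0.135762 m ≈ 136 mm

Δh ≈ 136 mm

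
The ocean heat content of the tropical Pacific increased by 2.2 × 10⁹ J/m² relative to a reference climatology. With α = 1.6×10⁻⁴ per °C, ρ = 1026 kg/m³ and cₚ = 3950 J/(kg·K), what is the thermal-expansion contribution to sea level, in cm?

Δh = αQ/(ρcₚ) = 1.6×10⁻⁴ × 2.2×10⁹ / (1026 × 3950) ≈ 0.086856 m

8.7 cm of thermosteric rise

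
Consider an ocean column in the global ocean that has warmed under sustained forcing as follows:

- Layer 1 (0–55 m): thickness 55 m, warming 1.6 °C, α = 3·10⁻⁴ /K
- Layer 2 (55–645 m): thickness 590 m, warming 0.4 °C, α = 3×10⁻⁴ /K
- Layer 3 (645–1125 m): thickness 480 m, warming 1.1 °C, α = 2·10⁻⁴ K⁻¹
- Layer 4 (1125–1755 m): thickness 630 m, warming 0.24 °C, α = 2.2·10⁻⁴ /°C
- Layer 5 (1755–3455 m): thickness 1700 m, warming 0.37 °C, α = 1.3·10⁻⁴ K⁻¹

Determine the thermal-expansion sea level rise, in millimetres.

318 mm of thermosteric rise

0–55 m: 55 × 1.6 × 3×10⁻⁴ = 0.02640 m
Layer 2: 590 × 0.4 × 3×10⁻⁴ = 0.07080 m
645–1125 m: 1.1 × 2×10⁻⁴ × 480 = 0.10560 m
630 × 0.24 × 2.2×10⁻⁴ = 0.033264 m
1700 × 0.37 × 1.3×10⁻⁴ = 0.08177 m
Δh = 0.02640 + 0.07080 + 0.10560 + 0.033264 + 0.08177 = 0.317834 m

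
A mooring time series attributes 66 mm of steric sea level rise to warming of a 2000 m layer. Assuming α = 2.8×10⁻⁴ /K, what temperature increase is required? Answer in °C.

ΔT = Δh/(αH) = 0.066 / (2.8×10⁻⁴ × 2000) ≈ 0.1179 °C

0.118 °C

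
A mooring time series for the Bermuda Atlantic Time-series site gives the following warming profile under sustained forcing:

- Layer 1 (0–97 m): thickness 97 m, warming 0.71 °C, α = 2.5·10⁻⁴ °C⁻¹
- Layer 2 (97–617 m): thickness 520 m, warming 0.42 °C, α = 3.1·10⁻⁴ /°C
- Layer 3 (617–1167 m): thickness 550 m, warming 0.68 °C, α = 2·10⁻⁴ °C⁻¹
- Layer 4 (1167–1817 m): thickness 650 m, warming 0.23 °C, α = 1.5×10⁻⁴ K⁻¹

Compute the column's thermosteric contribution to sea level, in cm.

0.71 × 2.5×10⁻⁴ × 97 = 0.0172175 m
Layer 2: 0.42 × 520 × 3.1×10⁻⁴ = 0.067704 m
550 × 0.68 × 2×10⁻⁴ = 0.07480 m
1167–1817 m: 650 × 0.23 × 1.5×10⁻⁴ = 0.022425 m
Δh = 0.0172175 + 0.067704 + 0.07480 + 0.022425 = 0.1821465 m

Δh = 18 cm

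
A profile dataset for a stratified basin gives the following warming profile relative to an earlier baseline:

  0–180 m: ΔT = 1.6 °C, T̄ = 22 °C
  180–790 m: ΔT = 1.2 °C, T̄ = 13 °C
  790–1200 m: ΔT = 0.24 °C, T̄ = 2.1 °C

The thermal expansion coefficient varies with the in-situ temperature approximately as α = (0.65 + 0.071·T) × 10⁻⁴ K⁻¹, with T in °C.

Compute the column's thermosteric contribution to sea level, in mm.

Δh ≈ 190 mm

Layer 1: α = (0.65 + 0.071×22)×10⁻⁴ = 2.212×10⁻⁴ K⁻¹
Layer 2: α = (0.65 + 0.071×13)×10⁻⁴ = 1.573×10⁻⁴ K⁻¹
Layer 3: α = (0.65 + 0.071×2.1)×10⁻⁴ = 0.7991×10⁻⁴ K⁻¹
180 × 1.6 × 2.212×10⁻⁴ = 0.0637056 m
Layer 2: 1.2 × 610 × 1.573×10⁻⁴ = 0.1151436 m
790–1200 m: 410 × 0.24 × 0.7991×10⁻⁴ = 0.007863144 m
Δh = 0.0637056 + 0.1151436 + 0.007863144 = 0.186712344 m ≈ 190 mm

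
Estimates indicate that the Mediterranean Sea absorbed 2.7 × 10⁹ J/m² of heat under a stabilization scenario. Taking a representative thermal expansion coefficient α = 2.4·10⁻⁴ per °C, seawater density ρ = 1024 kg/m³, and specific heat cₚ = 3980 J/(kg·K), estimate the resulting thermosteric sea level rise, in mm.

160 mm of thermosteric rise

Δh = αQ/(ρcₚ) = 2.4×10⁻⁴ × 2.7×10⁹ / (1024 × 3980) ≈ 0.15900 m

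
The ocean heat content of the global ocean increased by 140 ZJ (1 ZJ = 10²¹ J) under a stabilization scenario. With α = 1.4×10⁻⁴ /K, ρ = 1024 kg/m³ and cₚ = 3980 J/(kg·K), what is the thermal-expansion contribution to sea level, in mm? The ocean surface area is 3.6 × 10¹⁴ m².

13.4 mm of thermosteric rise

Per unit area: Q = 140×10²¹ / (3.6×10¹⁴) ≈ 3.889×10⁸ J/m²
Δh = αQ/(ρcₚ) = 1.4×10⁻⁴ × 3.889×10⁸ / (1024 × 3980) ≈ 0.013359 m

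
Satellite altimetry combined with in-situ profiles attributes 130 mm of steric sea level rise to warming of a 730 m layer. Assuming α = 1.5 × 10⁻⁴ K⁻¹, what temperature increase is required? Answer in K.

1.2 K

ΔT = Δh/(αH) = 0.13 / (1.5×10⁻⁴ × 730) ≈ 1.187 K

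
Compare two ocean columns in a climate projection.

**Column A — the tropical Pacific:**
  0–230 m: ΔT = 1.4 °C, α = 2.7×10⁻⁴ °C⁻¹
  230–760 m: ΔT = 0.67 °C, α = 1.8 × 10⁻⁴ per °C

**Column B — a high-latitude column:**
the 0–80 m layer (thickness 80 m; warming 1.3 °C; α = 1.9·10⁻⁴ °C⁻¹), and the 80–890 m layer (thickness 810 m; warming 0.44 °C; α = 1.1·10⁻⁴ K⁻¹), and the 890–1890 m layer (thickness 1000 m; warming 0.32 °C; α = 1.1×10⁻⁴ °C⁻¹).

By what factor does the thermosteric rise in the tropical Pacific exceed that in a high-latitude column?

A 1.4 × 230 × 2.7×10⁻⁴ = 0.08694 m
A Layer 2: 0.67 × 1.8×10⁻⁴ × 530 = 0.063918 m
A total: 0.150858 m
B 0–80 m: 1.9×10⁻⁴ × 1.3 × 80 = 0.01976 m
B 1.1×10⁻⁴ × 0.44 × 810 = 0.039204 m
B 890–1890 m: 0.32 × 1000 × 1.1×10⁻⁴ = 0.03520 m
B total: 0.094164 m
Ratio: 0.150858 / 0.094164 ≈ 1.602

≈ 1.6×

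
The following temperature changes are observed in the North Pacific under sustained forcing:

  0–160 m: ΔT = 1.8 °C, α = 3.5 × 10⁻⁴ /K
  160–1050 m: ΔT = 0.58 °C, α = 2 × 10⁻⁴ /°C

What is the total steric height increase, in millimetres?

Δh = 200 mm

Layer 1: 1.8 × 3.5×10⁻⁴ × 160 = 0.10080 m
0.58 × 890 × 2×10⁻⁴ = 0.10324 m
Δh = 0.10080 + 0.10324 = 0.20404 m ≈ 200 mm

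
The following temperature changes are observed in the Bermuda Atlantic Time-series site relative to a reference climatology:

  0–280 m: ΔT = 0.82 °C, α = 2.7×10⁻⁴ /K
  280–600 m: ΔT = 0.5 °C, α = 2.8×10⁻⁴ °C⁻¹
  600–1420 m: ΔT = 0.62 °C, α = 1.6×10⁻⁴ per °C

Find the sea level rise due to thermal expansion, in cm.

19 cm

2.7×10⁻⁴ × 0.82 × 280 = 0.061992 m
0.5 × 2.8×10⁻⁴ × 320 = 0.04480 m
600–1420 m: 0.62 × 1.6×10⁻⁴ × 820 = 0.081344 m
Δh = 0.061992 + 0.04480 + 0.081344 = 0.188136 m ≈ 19 cm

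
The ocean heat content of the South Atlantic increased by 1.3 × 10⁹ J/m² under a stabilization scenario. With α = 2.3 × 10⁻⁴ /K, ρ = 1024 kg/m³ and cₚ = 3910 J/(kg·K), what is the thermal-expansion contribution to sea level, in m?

Δh = αQ/(ρcₚ) = 2.3×10⁻⁴ × 1.3×10⁹ / (1024 × 3910) ≈ 0.074678 m

Δh = 0.0747 m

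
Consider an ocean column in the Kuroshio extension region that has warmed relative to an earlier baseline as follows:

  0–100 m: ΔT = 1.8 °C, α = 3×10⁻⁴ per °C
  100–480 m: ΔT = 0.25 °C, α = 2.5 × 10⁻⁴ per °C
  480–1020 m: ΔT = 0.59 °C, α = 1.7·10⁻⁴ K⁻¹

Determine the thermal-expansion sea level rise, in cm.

Δh ≈ 13.2 cm

Layer 1: 3×10⁻⁴ × 1.8 × 100 = 0.05400 m
0.25 × 2.5×10⁻⁴ × 380 = 0.02375 m
Layer 3: 0.59 × 540 × 1.7×10⁻⁴ = 0.054162 m
Δh = 0.05400 + 0.02375 + 0.054162 = 0.131912 m ≈ 13.2 cm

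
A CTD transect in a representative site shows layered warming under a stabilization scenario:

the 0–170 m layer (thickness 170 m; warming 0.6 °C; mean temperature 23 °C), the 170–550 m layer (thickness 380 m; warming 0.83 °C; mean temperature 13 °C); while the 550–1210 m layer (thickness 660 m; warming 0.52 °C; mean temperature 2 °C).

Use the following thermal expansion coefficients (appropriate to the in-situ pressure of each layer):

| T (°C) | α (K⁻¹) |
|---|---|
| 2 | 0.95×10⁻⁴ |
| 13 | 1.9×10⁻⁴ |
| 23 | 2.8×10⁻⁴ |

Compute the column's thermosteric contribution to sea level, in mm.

121 mm of thermosteric rise

Layer 1 at 23 °C → α = 2.8×10⁻⁴ K⁻¹
Layer 2 at 13 °C → α = 1.9×10⁻⁴ K⁻¹
Layer 3 at 2 °C → α = 0.95×10⁻⁴ K⁻¹
0–170 m: 170 × 2.8×10⁻⁴ × 0.6 = 0.02856 m
380 × 1.9×10⁻⁴ × 0.83 = 0.059926 m
0.95×10⁻⁴ × 660 × 0.52 = 0.032604 m
Δh = 0.02856 + 0.059926 + 0.032604 = 0.12109 m ≈ 121 mm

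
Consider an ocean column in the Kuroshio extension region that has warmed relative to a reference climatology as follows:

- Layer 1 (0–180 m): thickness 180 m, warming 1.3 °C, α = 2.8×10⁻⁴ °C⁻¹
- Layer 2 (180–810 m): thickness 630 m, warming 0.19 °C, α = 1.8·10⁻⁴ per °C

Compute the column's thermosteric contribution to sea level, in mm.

Layer 1: 2.8×10⁻⁴ × 1.3 × 180 = 0.06552 m
Layer 2: 0.19 × 1.8×10⁻⁴ × 630 = 0.021546 m
Δh = 0.06552 + 0.021546 = 0.087066 m

Δh = 87 mm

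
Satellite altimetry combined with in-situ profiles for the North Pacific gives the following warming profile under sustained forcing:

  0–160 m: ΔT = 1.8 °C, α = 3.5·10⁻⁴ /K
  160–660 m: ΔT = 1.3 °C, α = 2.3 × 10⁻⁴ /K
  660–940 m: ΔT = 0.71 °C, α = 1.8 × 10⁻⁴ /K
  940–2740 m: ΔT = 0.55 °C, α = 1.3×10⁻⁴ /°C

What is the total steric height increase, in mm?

0–160 m: 1.8 × 3.5×10⁻⁴ × 160 = 0.10080 m
500 × 1.3 × 2.3×10⁻⁴ = 0.14950 m
280 × 0.71 × 1.8×10⁻⁴ = 0.035784 m
940–2740 m: 0.55 × 1800 × 1.3×10⁻⁴ = 0.12870 m
Δh = 0.10080 + 0.14950 + 0.035784 + 0.12870 = 0.414784 m

410 mm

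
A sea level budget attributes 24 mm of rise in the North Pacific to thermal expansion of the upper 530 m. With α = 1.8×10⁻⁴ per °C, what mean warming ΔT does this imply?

ΔT = Δh/(αH) = 0.024 / (1.8×10⁻⁴ × 530) ≈ 0.2516 K

ΔT ≈ 0.252 K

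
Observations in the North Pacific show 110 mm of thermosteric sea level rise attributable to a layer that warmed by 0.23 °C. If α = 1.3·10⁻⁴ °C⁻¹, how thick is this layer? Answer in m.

H ≈ 3680 m

H = Δh/(αΔT) = 0.11 / (1.3×10⁻⁴ × 0.23) ≈ 3679 m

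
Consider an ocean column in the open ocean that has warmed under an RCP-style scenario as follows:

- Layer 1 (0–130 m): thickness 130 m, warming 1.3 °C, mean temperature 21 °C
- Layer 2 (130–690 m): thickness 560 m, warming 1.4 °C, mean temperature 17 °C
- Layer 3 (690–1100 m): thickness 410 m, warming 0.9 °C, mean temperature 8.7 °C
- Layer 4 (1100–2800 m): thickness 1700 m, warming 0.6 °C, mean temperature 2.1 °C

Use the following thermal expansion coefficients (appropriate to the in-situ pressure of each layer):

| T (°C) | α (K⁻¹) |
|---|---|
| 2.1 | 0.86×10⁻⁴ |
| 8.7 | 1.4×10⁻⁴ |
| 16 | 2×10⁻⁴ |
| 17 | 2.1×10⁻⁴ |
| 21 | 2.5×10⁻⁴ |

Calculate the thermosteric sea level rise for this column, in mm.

Layer 1 at 21 °C → α = 2.5×10⁻⁴ K⁻¹
Layer 2 at 17 °C → α = 2.1×10⁻⁴ K⁻¹
Layer 3 at 8.7 °C → α = 1.4×10⁻⁴ K⁻¹
Layer 4 at 2.1 °C → α = 0.86×10⁻⁴ K⁻¹
Layer 1: 130 × 2.5×10⁻⁴ × 1.3 = 0.04225 m
130–690 m: 560 × 1.4 × 2.1×10⁻⁴ = 0.16464 m
690–1100 m: 410 × 1.4×10⁻⁴ × 0.9 = 0.05166 m
1100–2800 m: 0.6 × 1700 × 0.86×10⁻⁴ = 0.08772 m
Δh = 0.04225 + 0.16464 + 0.05166 + 0.08772 = 0.34627 m

346 mm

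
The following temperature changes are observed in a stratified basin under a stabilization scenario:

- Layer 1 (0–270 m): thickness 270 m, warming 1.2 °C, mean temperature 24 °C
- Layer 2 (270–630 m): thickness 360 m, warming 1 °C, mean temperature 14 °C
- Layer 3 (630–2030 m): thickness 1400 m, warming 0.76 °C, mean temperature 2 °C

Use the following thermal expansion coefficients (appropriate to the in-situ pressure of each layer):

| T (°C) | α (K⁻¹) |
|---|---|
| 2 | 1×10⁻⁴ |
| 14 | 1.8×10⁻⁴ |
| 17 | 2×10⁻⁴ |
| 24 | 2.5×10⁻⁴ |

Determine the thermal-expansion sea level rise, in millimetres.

Layer 1 at 24 °C → α = 2.5×10⁻⁴ K⁻¹
Layer 2 at 14 °C → α = 1.8×10⁻⁴ K⁻¹
Layer 3 at 2 °C → α = 1×10⁻⁴ K⁻¹
Layer 1: 270 × 2.5×10⁻⁴ × 1.2 = 0.08100 m
270–630 m: 360 × 1 × 1.8×10⁻⁴ = 0.06480 m
0.76 × 1400 × 1×10⁻⁴ = 0.10640 m
Δh = 0.08100 + 0.06480 + 0.10640 = 0.25220 m

Δh ≈ 250 mm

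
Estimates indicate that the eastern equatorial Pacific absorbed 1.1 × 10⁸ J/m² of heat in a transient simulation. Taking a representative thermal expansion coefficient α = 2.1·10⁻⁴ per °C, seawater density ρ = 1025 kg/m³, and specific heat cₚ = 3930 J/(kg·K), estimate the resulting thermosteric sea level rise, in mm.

Δh ≈ 5.7 mm

Δh = αQ/(ρcₚ) = 2.1×10⁻⁴ × 1.1×10⁸ / (1025 × 3930) ≈ 0.0057345 m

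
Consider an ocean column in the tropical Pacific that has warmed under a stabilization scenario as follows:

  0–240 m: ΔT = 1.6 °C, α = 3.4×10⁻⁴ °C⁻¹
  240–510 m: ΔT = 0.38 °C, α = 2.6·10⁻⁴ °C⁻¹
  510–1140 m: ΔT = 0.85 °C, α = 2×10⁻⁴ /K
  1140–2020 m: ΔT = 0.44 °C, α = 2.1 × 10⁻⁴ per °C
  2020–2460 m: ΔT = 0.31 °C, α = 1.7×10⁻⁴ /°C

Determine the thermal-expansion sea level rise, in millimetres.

240 × 1.6 × 3.4×10⁻⁴ = 0.13056 m
270 × 2.6×10⁻⁴ × 0.38 = 0.026676 m
Layer 3: 2×10⁻⁴ × 630 × 0.85 = 0.10710 m
Layer 4: 0.44 × 880 × 2.1×10⁻⁴ = 0.081312 m
Layer 5: 1.7×10⁻⁴ × 440 × 0.31 = 0.023188 m
Δh = 0.13056 + 0.026676 + 0.10710 + 0.081312 + 0.023188 = 0.368836 m ≈ 369 mm

369 mm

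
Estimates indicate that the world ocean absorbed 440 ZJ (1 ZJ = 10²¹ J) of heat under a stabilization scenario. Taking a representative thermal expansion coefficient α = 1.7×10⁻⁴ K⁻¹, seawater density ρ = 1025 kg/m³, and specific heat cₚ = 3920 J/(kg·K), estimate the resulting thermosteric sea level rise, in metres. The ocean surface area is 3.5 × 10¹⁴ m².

Per unit area: Q = 440×10²¹ / (3.5×10¹⁴) ≈ 1.257×10⁹ J/m²
Δh = αQ/(ρcₚ) = 1.7×10⁻⁴ × 1.257×10⁹ / (1025 × 3920) ≈ 0.053183 m

Δh = 0.0532 m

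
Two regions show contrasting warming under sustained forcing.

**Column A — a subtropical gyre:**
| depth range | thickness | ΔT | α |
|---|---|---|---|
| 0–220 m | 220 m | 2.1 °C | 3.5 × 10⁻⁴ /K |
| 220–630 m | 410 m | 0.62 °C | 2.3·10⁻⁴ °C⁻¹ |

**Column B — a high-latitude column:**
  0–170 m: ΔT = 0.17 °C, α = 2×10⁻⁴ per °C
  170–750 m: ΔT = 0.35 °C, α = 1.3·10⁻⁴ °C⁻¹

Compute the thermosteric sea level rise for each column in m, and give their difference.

Δh_A ≈ 0.220 m, Δh_B ≈ 0.0322 m; difference ≈ 0.188 m

A Layer 1: 2.1 × 3.5×10⁻⁴ × 220 = 0.16170 m
A 410 × 2.3×10⁻⁴ × 0.62 = 0.058466 m
A total: 0.220166 m
B 2×10⁻⁴ × 170 × 0.17 = 0.00578 m
B 1.3×10⁻⁴ × 580 × 0.35 = 0.02639 m
B total: 0.03217 m
Difference: 0.220166 − 0.03217 = 0.187996 m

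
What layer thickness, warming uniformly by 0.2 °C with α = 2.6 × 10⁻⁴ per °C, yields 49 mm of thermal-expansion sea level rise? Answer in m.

H = Δh/(αΔT) = 0.049 / (2.6×10⁻⁴ × 0.2) ≈ 942.3 m

about 940 m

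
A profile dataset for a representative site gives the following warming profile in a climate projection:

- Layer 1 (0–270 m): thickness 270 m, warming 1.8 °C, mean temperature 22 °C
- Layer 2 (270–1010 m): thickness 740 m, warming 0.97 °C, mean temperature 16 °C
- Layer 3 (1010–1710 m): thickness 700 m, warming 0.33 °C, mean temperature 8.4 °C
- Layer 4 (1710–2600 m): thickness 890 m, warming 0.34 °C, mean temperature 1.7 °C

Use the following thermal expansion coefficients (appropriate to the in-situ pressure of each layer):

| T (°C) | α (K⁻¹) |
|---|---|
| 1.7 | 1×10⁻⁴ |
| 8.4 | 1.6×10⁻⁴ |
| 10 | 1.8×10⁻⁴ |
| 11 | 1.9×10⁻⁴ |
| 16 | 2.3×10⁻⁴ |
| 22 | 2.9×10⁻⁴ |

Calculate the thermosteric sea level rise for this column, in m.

Δh ≈ 0.373 m

Layer 1 at 22 °C → α = 2.9×10⁻⁴ K⁻¹
Layer 2 at 16 °C → α = 2.3×10⁻⁴ K⁻¹
Layer 3 at 8.4 °C → α = 1.6×10⁻⁴ K⁻¹
Layer 4 at 1.7 °C → α = 1×10⁻⁴ K⁻¹
0–270 m: 1.8 × 270 × 2.9×10⁻⁴ = 0.14094 m
Layer 2: 740 × 2.3×10⁻⁴ × 0.97 = 0.165094 m
Layer 3: 700 × 1.6×10⁻⁴ × 0.33 = 0.03696 m
1710–2600 m: 890 × 0.34 × 1×10⁻⁴ = 0.03026 m
Δh = 0.14094 + 0.165094 + 0.03696 + 0.03026 = 0.373254 m ≈ 0.373 m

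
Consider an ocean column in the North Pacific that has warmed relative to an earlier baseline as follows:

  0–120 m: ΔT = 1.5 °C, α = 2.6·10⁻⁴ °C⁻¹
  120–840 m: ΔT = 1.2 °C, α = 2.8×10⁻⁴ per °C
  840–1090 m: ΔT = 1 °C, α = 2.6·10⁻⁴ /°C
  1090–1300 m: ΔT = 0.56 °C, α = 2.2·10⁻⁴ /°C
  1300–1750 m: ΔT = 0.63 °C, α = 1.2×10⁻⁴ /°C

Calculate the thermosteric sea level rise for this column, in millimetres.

Layer 1: 2.6×10⁻⁴ × 120 × 1.5 = 0.04680 m
1.2 × 2.8×10⁻⁴ × 720 = 0.24192 m
1 × 2.6×10⁻⁴ × 250 = 0.06500 m
2.2×10⁻⁴ × 0.56 × 210 = 0.025872 m
1300–1750 m: 450 × 0.63 × 1.2×10⁻⁴ = 0.03402 m
Δh = 0.04680 + 0.24192 + 0.06500 + 0.025872 + 0.03402 = 0.413612 m

414 mm of thermosteric rise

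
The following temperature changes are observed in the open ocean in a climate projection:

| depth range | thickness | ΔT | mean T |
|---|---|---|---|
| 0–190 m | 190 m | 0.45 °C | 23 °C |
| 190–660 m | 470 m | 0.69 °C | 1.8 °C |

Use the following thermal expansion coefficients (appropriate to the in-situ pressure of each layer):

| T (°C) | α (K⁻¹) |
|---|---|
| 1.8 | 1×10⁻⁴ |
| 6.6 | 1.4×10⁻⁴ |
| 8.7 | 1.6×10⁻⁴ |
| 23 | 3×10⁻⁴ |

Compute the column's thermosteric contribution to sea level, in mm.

Layer 1 at 23 °C → α = 3×10⁻⁴ K⁻¹
Layer 2 at 1.8 °C → α = 1×10⁻⁴ K⁻¹
0.45 × 190 × 3×10⁻⁴ = 0.02565 m
0.69 × 470 × 1×10⁻⁴ = 0.03243 m
Δh = 0.02565 + 0.03243 = 0.05808 m

Δh ≈ 58.1 mm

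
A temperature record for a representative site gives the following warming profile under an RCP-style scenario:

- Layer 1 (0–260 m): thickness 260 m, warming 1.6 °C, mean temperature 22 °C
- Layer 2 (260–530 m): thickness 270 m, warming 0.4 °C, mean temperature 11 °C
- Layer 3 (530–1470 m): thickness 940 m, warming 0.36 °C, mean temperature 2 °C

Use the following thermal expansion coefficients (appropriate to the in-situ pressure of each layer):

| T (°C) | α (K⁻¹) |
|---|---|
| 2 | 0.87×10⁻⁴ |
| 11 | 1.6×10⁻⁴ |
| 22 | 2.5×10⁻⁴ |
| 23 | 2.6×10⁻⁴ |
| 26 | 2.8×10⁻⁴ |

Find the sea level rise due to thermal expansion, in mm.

Layer 1 at 22 °C → α = 2.5×10⁻⁴ K⁻¹
Layer 2 at 11 °C → α = 1.6×10⁻⁴ K⁻¹
Layer 3 at 2 °C → α = 0.87×10⁻⁴ K⁻¹
Layer 1: 2.5×10⁻⁴ × 260 × 1.6 = 0.10400 m
260–530 m: 0.4 × 270 × 1.6×10⁻⁴ = 0.01728 m
0.87×10⁻⁴ × 0.36 × 940 = 0.0294408 m
Δh = 0.10400 + 0.01728 + 0.0294408 = 0.1507208 m

151 mm of thermosteric rise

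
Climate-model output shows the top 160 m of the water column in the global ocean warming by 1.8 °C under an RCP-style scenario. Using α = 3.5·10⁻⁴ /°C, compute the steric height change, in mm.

Δh = 101 mm

Δh = αΔT·H = 3.5×10⁻⁴ × 1.8 × 160 = 0.10080 m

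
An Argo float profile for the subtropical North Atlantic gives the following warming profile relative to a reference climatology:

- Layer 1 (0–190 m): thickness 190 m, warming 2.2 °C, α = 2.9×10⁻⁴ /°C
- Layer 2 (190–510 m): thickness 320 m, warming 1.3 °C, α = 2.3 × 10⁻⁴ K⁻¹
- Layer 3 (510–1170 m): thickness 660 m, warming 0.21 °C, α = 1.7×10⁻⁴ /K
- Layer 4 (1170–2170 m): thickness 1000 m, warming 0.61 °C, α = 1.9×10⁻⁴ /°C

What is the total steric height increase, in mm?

190 × 2.9×10⁻⁴ × 2.2 = 0.12122 m
Layer 2: 320 × 2.3×10⁻⁴ × 1.3 = 0.09568 m
510–1170 m: 1.7×10⁻⁴ × 0.21 × 660 = 0.023562 m
1170–2170 m: 1000 × 1.9×10⁻⁴ × 0.61 = 0.11590 m
Δh = 0.12122 + 0.09568 + 0.023562 + 0.11590 = 0.356362 m ≈ 356 mm

356 mm of thermosteric rise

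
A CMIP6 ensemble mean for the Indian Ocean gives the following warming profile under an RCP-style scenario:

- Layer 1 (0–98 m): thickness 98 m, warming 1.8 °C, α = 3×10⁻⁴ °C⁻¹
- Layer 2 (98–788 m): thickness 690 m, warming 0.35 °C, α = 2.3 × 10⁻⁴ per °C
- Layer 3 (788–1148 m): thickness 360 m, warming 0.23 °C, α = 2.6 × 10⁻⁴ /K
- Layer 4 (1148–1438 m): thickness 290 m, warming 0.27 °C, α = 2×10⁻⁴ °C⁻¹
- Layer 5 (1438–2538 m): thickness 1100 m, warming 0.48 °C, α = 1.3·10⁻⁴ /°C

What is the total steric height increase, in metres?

1.8 × 98 × 3×10⁻⁴ = 0.05292 m
98–788 m: 2.3×10⁻⁴ × 690 × 0.35 = 0.055545 m
788–1148 m: 2.6×10⁻⁴ × 0.23 × 360 = 0.021528 m
Layer 4: 290 × 0.27 × 2×10⁻⁴ = 0.01566 m
Layer 5: 0.48 × 1.3×10⁻⁴ × 1100 = 0.06864 m
Δh = 0.05292 + 0.055545 + 0.021528 + 0.01566 + 0.06864 = 0.214293 m ≈ 0.21 m

Δh ≈ 0.21 m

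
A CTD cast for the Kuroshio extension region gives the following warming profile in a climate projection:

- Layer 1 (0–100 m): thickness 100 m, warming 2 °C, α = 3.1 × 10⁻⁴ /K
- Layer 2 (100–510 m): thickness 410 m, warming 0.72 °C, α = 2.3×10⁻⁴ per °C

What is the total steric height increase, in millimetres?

Layer 1: 2 × 3.1×10⁻⁴ × 100 = 0.06200 m
Layer 2: 2.3×10⁻⁴ × 410 × 0.72 = 0.067896 m
Δh = 0.06200 + 0.067896 = 0.129896 m ≈ 130 mm

Δh ≈ 130 mm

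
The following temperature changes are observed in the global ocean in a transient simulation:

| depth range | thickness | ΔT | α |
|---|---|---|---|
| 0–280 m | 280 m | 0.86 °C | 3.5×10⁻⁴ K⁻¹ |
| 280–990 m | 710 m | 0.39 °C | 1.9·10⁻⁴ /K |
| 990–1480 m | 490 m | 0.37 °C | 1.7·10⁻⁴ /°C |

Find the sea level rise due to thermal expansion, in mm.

170 mm

0–280 m: 3.5×10⁻⁴ × 280 × 0.86 = 0.08428 m
Layer 2: 0.39 × 1.9×10⁻⁴ × 710 = 0.052611 m
990–1480 m: 0.37 × 1.7×10⁻⁴ × 490 = 0.030821 m
Δh = 0.08428 + 0.052611 + 0.030821 = 0.167712 m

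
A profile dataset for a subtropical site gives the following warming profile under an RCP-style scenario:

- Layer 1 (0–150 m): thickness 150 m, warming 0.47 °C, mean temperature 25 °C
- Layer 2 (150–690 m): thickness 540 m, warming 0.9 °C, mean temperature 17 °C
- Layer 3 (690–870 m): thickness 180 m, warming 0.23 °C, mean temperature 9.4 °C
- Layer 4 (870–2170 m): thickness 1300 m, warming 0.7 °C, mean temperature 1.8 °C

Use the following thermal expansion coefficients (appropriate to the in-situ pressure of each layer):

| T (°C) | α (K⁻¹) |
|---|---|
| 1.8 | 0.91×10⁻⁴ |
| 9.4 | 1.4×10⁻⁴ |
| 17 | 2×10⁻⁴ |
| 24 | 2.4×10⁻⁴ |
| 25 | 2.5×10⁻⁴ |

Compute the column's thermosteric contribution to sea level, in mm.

Layer 1 at 25 °C → α = 2.5×10⁻⁴ K⁻¹
Layer 2 at 17 °C → α = 2×10⁻⁴ K⁻¹
Layer 3 at 9.4 °C → α = 1.4×10⁻⁴ K⁻¹
Layer 4 at 1.8 °C → α = 0.91×10⁻⁴ K⁻¹
Layer 1: 0.47 × 150 × 2.5×10⁻⁴ = 0.017625 m
0.9 × 540 × 2×10⁻⁴ = 0.09720 m
0.23 × 1.4×10⁻⁴ × 180 = 0.005796 m
Layer 4: 0.7 × 1300 × 0.91×10⁻⁴ = 0.08281 m
Δh = 0.017625 + 0.09720 + 0.005796 + 0.08281 = 0.203431 m

200 mm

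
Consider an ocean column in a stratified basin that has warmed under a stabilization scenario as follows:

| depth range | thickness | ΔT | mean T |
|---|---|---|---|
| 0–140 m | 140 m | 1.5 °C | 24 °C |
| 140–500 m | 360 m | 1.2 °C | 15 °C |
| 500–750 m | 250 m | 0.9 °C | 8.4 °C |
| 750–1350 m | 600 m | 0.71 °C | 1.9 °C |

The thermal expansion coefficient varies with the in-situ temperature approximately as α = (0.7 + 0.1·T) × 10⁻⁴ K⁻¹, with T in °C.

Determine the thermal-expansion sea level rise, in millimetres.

Layer 1: α = (0.7 + 0.1×24)×10⁻⁴ = 3.1×10⁻⁴ K⁻¹
Layer 2: α = (0.7 + 0.1×15)×10⁻⁴ = 2.2×10⁻⁴ K⁻¹
Layer 3: α = (0.7 + 0.1×8.4)×10⁻⁴ = 1.54×10⁻⁴ K⁻¹
Layer 4: α = (0.7 + 0.1×1.9)×10⁻⁴ = 0.89×10⁻⁴ K⁻¹
Layer 1: 3.1×10⁻⁴ × 140 × 1.5 = 0.06510 m
2.2×10⁻⁴ × 1.2 × 360 = 0.09504 m
Layer 3: 250 × 0.9 × 1.54×10⁻⁴ = 0.03465 m
0.89×10⁻⁴ × 600 × 0.71 = 0.037914 m
Δh = 0.06510 + 0.09504 + 0.03465 + 0.037914 = 0.232704 m

Δh = 233 mm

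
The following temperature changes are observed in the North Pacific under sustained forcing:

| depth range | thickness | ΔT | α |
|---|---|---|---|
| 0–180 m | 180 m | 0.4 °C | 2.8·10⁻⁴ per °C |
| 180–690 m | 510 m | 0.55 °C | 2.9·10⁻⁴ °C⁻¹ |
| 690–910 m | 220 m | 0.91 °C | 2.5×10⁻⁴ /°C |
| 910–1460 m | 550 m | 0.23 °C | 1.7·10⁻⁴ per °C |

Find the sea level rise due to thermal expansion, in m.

0.4 × 180 × 2.8×10⁻⁴ = 0.02016 m
180–690 m: 2.9×10⁻⁴ × 0.55 × 510 = 0.081345 m
Layer 3: 2.5×10⁻⁴ × 220 × 0.91 = 0.05005 m
Layer 4: 0.23 × 550 × 1.7×10⁻⁴ = 0.021505 m
Δh = 0.02016 + 0.081345 + 0.05005 + 0.021505 = 0.17306 m

Δh = 0.173 m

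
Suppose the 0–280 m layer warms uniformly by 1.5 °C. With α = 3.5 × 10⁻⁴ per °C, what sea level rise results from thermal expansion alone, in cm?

about 14.7 cm

Δh = αΔT·H = 3.5×10⁻⁴ × 1.5 × 280 = 0.14700 m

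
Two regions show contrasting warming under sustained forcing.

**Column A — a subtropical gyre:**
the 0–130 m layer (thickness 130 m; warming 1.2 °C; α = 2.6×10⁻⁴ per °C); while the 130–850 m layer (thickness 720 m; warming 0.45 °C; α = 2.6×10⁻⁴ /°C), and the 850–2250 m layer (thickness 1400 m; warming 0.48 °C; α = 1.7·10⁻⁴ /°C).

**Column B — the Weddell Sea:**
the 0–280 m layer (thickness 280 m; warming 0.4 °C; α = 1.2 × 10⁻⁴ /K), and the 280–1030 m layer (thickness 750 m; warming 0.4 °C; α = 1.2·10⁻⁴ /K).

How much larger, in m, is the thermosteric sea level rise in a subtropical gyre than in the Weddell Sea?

0.19 m larger

A 2.6×10⁻⁴ × 1.2 × 130 = 0.04056 m
A 0.45 × 720 × 2.6×10⁻⁴ = 0.08424 m
A 0.48 × 1.7×10⁻⁴ × 1400 = 0.11424 m
A total: 0.23904 m
B Layer 1: 1.2×10⁻⁴ × 0.4 × 280 = 0.01344 m
B 0.4 × 750 × 1.2×10⁻⁴ = 0.03600 m
B total: 0.04944 m
Difference: 0.23904 − 0.04944 = 0.18960 m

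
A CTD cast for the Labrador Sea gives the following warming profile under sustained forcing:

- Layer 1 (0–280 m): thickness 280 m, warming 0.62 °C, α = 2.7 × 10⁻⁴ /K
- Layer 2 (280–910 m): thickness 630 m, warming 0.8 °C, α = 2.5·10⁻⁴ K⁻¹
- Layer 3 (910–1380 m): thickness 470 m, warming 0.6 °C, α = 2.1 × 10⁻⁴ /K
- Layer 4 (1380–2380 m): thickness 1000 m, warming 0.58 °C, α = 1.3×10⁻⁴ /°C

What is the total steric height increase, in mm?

about 310 mm

0.62 × 280 × 2.7×10⁻⁴ = 0.046872 m
280–910 m: 0.8 × 630 × 2.5×10⁻⁴ = 0.12600 m
0.6 × 2.1×10⁻⁴ × 470 = 0.05922 m
1380–2380 m: 0.58 × 1000 × 1.3×10⁻⁴ = 0.07540 m
Δh = 0.046872 + 0.12600 + 0.05922 + 0.07540 = 0.307492 m ≈ 310 mm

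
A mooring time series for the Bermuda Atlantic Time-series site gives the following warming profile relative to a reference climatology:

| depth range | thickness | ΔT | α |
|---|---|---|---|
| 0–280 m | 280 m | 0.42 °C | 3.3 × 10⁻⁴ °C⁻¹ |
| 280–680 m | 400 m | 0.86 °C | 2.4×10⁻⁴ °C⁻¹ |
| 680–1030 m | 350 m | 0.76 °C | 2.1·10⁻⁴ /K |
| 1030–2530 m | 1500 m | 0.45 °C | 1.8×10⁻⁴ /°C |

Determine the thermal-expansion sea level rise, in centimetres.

0–280 m: 0.42 × 280 × 3.3×10⁻⁴ = 0.038808 m
2.4×10⁻⁴ × 0.86 × 400 = 0.08256 m
680–1030 m: 0.76 × 2.1×10⁻⁴ × 350 = 0.05586 m
Layer 4: 1.8×10⁻⁴ × 1500 × 0.45 = 0.12150 m
Δh = 0.038808 + 0.08256 + 0.05586 + 0.12150 = 0.298728 m

29.9 cm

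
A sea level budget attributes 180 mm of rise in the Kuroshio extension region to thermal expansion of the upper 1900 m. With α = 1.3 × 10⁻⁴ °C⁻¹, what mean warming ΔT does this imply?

0.729 K

ΔT = Δh/(αH) = 0.18 / (1.3×10⁻⁴ × 1900) ≈ 0.7287 K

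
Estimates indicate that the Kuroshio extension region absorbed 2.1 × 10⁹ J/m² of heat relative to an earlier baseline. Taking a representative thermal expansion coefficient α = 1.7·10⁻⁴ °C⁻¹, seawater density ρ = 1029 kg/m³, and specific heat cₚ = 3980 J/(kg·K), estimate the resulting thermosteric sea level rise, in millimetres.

Δh ≈ 87.2 mm

Δh = αQ/(ρcₚ) = 1.7×10⁻⁴ × 2.1×10⁹ / (1029 × 3980) ≈ 0.087171 m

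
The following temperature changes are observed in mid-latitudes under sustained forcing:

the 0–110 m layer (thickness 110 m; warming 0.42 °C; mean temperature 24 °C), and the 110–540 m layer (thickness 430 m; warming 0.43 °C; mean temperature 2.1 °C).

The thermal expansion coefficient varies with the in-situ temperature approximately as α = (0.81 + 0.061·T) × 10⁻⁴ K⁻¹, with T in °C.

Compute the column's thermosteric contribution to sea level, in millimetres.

27.9 mm

Layer 1: α = (0.81 + 0.061×24)×10⁻⁴ = 2.274×10⁻⁴ K⁻¹
Layer 2: α = (0.81 + 0.061×2.1)×10⁻⁴ = 0.9381×10⁻⁴ K⁻¹
Layer 1: 0.42 × 2.274×10⁻⁴ × 110 = 0.01050588 m
0.9381×10⁻⁴ × 430 × 0.43 = 0.017345469 m
Δh = 0.01050588 + 0.017345469 = 0.027851349 m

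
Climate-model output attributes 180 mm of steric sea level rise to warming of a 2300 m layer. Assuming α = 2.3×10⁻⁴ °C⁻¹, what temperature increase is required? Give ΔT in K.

0.340 K

ΔT = Δh/(αH) = 0.18 / (2.3×10⁻⁴ × 2300) ≈ 0.3403 K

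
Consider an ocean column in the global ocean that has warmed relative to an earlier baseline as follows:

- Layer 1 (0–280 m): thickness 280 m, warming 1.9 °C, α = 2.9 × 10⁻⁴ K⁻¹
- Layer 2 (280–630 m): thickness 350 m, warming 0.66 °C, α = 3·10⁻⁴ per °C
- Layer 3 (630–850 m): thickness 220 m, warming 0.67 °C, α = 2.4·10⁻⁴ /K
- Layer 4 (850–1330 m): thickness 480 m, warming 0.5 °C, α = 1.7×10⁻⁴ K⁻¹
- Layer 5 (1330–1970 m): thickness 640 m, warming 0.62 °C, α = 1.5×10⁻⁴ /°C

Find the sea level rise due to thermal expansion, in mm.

Layer 1: 280 × 2.9×10⁻⁴ × 1.9 = 0.15428 m
280–630 m: 0.66 × 3×10⁻⁴ × 350 = 0.06930 m
Layer 3: 2.4×10⁻⁴ × 0.67 × 220 = 0.035376 m
480 × 0.5 × 1.7×10⁻⁴ = 0.04080 m
1330–1970 m: 0.62 × 640 × 1.5×10⁻⁴ = 0.05952 m
Δh = 0.15428 + 0.06930 + 0.035376 + 0.04080 + 0.05952 = 0.359276 m

359 mm of thermosteric rise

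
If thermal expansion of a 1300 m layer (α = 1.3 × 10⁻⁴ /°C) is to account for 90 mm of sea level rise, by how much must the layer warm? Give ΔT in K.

ΔT = Δh/(αH) = 0.09 / (1.3×10⁻⁴ × 1300) ≈ 0.5325 K

about 0.533 K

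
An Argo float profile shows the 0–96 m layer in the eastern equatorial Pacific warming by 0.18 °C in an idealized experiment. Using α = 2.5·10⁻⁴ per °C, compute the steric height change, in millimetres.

4.32 mm of thermosteric rise

Δh = αΔT·H = 2.5×10⁻⁴ × 0.18 × 96 = 0.00432 m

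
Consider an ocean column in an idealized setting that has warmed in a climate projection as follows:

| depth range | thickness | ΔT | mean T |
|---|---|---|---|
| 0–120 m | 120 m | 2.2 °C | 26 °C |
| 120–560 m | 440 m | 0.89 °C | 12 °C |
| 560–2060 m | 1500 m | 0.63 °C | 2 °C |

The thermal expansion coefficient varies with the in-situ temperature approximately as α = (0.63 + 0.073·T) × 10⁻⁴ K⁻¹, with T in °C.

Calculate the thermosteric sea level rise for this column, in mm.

Layer 1: α = (0.63 + 0.073×26)×10⁻⁴ = 2.528×10⁻⁴ K⁻¹
Layer 2: α = (0.63 + 0.073×12)×10⁻⁴ = 1.506×10⁻⁴ K⁻¹
Layer 3: α = (0.63 + 0.073×2)×10⁻⁴ = 0.776×10⁻⁴ K⁻¹
Layer 1: 120 × 2.528×10⁻⁴ × 2.2 = 0.0667392 m
120–560 m: 440 × 1.506×10⁻⁴ × 0.89 = 0.05897496 m
Layer 3: 0.776×10⁻⁴ × 1500 × 0.63 = 0.073332 m
Δh = 0.0667392 + 0.05897496 + 0.073332 = 0.19904616 m ≈ 200 mm

about 200 mm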